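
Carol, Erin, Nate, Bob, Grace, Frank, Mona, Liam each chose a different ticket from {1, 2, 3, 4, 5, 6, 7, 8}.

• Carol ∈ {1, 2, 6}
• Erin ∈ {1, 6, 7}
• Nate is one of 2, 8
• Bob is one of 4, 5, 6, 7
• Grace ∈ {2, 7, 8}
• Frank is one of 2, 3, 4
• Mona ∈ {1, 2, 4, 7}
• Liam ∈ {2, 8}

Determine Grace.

Among the 8 variables, 3 fits only Frank (and all 8 values in {1, 2, 3, 4, 5, 6, 7, 8} must be used), so Frank = 3.
The 7 still-open variables draw from only 7 values {1, 2, 4, 5, 6, 7, 8}, so each is used; only Bob can be 5, hence Bob = 5.
The 6 still-open variables draw from only 6 values {1, 2, 4, 6, 7, 8}, so each is used; only Mona can be 4, hence Mona = 4.
Nate and Liam share exactly the 2 values {2, 8}; by pigeonhole those values go to them, so strike 2, 8 from Carol, Grace.
So Grace = 7.

7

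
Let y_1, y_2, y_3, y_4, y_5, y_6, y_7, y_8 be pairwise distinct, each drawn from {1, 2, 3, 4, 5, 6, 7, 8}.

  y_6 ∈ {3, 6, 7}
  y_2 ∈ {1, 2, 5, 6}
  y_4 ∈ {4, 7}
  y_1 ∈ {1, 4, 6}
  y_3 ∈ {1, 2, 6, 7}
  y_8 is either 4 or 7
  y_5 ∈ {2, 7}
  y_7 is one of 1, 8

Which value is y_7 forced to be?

8

The 8 variables draw from only 8 values {1, 2, 3, 4, 5, 6, 7, 8}, so each is used; only y_6 can be 3, hence y_6 = 3.
The 7 still-open variables draw from only 7 values {1, 2, 4, 5, 6, 7, 8}, so each is used; only y_2 can be 5, hence y_2 = 5.
Among the 6 still-open variables, 8 fits only y_7 (and all 6 values in {1, 2, 4, 6, 7, 8} must be used), so y_7 = 8.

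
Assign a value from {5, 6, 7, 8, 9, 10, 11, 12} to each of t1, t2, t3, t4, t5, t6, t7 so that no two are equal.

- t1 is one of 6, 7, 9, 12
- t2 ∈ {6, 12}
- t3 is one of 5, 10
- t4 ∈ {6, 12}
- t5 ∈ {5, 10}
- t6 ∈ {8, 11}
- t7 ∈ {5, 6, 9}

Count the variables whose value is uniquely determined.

2

t2 and t4 share exactly the 2 values {6, 12}; by pigeonhole those values go to them, so strike 6, 12 from t1, t7.
t3 and t5 between them cover only {5, 10} — a naked pair. Remove those values from t7.
t7 has just one choice, so t7 = 9. Eliminate 9 elsewhere: t1.
t1 has just one choice, so t1 = 7.
Determined: t1=7, t7=9. The other variables each still have more than one consistent value. That makes 2.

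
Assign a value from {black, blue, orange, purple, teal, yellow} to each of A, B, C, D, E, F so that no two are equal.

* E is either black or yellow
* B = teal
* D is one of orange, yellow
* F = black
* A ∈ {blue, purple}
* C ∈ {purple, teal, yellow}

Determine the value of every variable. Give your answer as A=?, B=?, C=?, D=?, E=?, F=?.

A=blue, B=teal, C=purple, D=orange, E=yellow, F=black

B has just one choice, so B = teal. Remove teal from C.
That leaves F = black. Strike black from E.
E has just one choice, so E = yellow. Eliminate yellow elsewhere: C, D.
That leaves C = purple. Eliminate purple elsewhere: A.
D's domain is down to {orange}, so D = orange.
A must be blue (only option left).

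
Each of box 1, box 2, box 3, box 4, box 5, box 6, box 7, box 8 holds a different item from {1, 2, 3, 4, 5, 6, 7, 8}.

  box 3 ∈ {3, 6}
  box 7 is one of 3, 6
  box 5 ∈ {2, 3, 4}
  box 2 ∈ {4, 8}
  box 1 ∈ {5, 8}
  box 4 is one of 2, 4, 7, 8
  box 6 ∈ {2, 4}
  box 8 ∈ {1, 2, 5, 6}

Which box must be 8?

Among the 8 variables, 1 fits only box 8 (and all 8 values in {1, 2, 3, 4, 5, 6, 7, 8} must be used), so box 8 = 1.
Among the 7 still-open variables, 5 fits only box 1 (and all 7 values in {2, 3, 4, 5, 6, 7, 8} must be used), so box 1 = 5.
Among the 6 still-open variables, 7 fits only box 4 (and all 6 values in {2, 3, 4, 6, 7, 8} must be used), so box 4 = 7.
The 5 still-open variables draw from only 5 values {2, 3, 4, 6, 8}, so each is used; only box 2 can be 8, hence box 2 = 8.

box 2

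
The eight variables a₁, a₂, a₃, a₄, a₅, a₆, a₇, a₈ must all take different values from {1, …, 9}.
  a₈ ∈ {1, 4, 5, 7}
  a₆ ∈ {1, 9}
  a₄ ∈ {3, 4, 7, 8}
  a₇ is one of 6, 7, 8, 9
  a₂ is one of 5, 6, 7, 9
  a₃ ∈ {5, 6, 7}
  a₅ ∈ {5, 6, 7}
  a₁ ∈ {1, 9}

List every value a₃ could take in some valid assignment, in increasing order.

The 8 variables draw from only 8 values {1, 3, 4, 5, 6, 7, 8, 9}, so each is used; only a₄ can be 3, hence a₄ = 3.
Among the 7 still-open variables, 4 fits only a₈ (and all 7 values in {1, 4, 5, 6, 7, 8, 9} must be used), so a₈ = 4.
The 6 still-open variables draw from only 6 values {1, 5, 6, 7, 8, 9}, so each is used; only a₇ can be 8, hence a₇ = 8.
The 2 variables a₁ and a₆ are confined to {1, 9}, which locks those values in; drop them from a₂.
No further eliminations apply; a₃ can still be any of 5, 6, 7.

5, 6, 7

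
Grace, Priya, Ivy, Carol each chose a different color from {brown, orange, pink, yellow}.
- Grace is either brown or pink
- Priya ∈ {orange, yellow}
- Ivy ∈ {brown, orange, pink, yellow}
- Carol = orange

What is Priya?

Carol has just one choice, so Carol = orange. So Priya, Ivy can't be orange.
So Priya = yellow.

yellow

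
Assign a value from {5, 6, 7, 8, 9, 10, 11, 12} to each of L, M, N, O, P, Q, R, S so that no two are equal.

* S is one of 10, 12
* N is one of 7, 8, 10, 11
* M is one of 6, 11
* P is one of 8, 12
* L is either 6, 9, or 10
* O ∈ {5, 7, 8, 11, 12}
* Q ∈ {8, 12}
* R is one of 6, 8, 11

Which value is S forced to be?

10

The 8 variables draw from only 8 values {5, 6, 7, 8, 9, 10, 11, 12}, so each is used; only O can be 5, hence O = 5.
The 7 still-open variables draw from only 7 values {6, 7, 8, 9, 10, 11, 12}, so each is used; only N can be 7, hence N = 7.
The 6 still-open variables together cover exactly {6, 8, 9, 10, 11, 12} — 6 values for 6 variables — and 9 appears only in L's list, so L = 9.
The 5 still-open variables draw from only 5 values {6, 8, 10, 11, 12}, so each is used; only S can be 10, hence S = 10.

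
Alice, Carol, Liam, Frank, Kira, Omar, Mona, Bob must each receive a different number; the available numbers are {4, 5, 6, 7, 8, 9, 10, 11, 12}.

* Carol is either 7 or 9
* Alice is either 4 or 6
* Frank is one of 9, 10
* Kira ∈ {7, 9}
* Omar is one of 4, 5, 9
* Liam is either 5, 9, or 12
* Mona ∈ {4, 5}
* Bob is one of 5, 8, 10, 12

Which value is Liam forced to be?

12

The 8 variables together cover exactly {4, 5, 6, 7, 8, 9, 10, 12} — 8 values for 8 variables — and 6 appears only in Alice's list, so Alice = 6.
Among the 7 still-open variables, 8 fits only Bob (and all 7 values in {4, 5, 7, 8, 9, 10, 12} must be used), so Bob = 8.
The 6 still-open variables together cover exactly {4, 5, 7, 9, 10, 12} — 6 values for 6 variables — and 10 appears only in Frank's list, so Frank = 10.
The 5 still-open variables draw from only 5 values {4, 5, 7, 9, 12}, so each is used; only Liam can be 12, hence Liam = 12.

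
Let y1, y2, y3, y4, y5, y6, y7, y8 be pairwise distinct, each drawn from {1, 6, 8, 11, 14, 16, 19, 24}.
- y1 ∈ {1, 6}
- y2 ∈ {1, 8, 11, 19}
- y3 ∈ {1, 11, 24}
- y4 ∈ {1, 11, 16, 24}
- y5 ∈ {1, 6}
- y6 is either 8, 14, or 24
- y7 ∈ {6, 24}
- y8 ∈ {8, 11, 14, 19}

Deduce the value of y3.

11

The 8 variables draw from only 8 values {1, 6, 8, 11, 14, 16, 19, 24}, so each is used; only y4 can be 16, hence y4 = 16.
y1 and y5 share exactly the 2 values {1, 6}; by pigeonhole those values go to them, so strike 1, 6 from y2, y3, y7.
y7 must be 24 (only option left). Eliminate 24 elsewhere: y3, y6.
So y3 = 11.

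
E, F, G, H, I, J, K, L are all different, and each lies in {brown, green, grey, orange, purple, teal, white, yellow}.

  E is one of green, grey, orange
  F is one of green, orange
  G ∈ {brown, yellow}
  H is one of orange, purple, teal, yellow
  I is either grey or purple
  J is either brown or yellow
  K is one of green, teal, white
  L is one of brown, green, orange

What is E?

grey

The 8 variables draw from only 8 values {brown, green, grey, orange, purple, teal, white, yellow}, so each is used; only K can be white, hence K = white.
The 7 still-open variables together cover exactly {brown, green, grey, orange, purple, teal, yellow} — 7 values for 7 variables — and teal appears only in H's list, so H = teal.
Among the 6 still-open variables, purple fits only I (and all 6 values in {brown, green, grey, orange, purple, yellow} must be used), so I = purple.
The 5 still-open variables draw from only 5 values {brown, green, grey, orange, yellow}, so each is used; only E can be grey, hence E = grey.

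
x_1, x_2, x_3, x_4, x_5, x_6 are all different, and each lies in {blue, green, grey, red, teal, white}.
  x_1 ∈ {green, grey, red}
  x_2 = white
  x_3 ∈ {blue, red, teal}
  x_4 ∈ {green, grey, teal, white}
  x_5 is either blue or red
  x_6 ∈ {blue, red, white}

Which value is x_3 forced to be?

x_2 must be white (only option left). Strike white from x_4, x_6.
x_5 and x_6 between them cover only {blue, red} — a naked pair. Remove those values from x_1, x_3.
So x_3 = teal.

teal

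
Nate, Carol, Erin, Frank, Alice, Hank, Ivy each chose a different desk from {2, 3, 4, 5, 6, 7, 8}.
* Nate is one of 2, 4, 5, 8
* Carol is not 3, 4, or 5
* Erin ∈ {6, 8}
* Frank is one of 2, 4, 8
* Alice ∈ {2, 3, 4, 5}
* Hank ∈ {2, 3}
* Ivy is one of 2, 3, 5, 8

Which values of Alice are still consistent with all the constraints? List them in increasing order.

Among the 7 variables, 7 fits only Carol (and all 7 values in {2, 3, 4, 5, 6, 7, 8} must be used), so Carol = 7.
The 6 still-open variables together cover exactly {2, 3, 4, 5, 6, 8} — 6 values for 6 variables — and 6 appears only in Erin's list, so Erin = 6.
No further eliminations apply; Alice can still be any of 2, 3, 4, 5.

2, 3, 4, 5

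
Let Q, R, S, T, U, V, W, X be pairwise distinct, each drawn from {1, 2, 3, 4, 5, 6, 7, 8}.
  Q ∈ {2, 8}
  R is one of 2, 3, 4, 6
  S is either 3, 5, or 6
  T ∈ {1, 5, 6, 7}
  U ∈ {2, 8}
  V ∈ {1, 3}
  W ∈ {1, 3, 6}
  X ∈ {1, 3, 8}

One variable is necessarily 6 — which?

W

The 8 variables together cover exactly {1, 2, 3, 4, 5, 6, 7, 8} — 8 values for 8 variables — and 4 appears only in R's list, so R = 4.
The 7 still-open variables draw from only 7 values {1, 2, 3, 5, 6, 7, 8}, so each is used; only T can be 7, hence T = 7.
The 6 still-open variables together cover exactly {1, 2, 3, 5, 6, 8} — 6 values for 6 variables — and 5 appears only in S's list, so S = 5.
Among the 5 still-open variables, 6 fits only W (and all 5 values in {1, 2, 3, 6, 8} must be used), so W = 6.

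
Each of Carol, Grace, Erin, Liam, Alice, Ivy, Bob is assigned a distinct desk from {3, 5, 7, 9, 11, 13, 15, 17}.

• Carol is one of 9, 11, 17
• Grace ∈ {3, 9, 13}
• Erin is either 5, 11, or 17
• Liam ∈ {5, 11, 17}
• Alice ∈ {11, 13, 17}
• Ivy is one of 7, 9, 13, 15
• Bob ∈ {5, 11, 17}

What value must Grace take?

3

Erin, Liam, Bob between them cover only {5, 11, 17} — a naked triple. Remove those values from Carol, Alice.
That leaves Carol = 9. So Grace, Ivy can't be 9.
Alice has just one choice, so Alice = 13. Eliminate 13 elsewhere: Grace, Ivy.
So Grace = 3.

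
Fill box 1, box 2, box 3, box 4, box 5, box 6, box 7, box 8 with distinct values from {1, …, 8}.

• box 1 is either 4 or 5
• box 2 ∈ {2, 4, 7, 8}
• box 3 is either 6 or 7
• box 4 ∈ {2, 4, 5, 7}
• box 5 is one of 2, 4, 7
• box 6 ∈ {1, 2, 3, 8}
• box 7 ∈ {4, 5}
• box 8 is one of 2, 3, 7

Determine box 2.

Among the 8 variables, 1 fits only box 6 (and all 8 values in {1, 2, 3, 4, 5, 6, 7, 8} must be used), so box 6 = 1.
The 7 still-open variables together cover exactly {2, 3, 4, 5, 6, 7, 8} — 7 values for 7 variables — and 3 appears only in box 8's list, so box 8 = 3.
The 6 still-open variables draw from only 6 values {2, 4, 5, 6, 7, 8}, so each is used; only box 3 can be 6, hence box 3 = 6.
Among the 5 still-open variables, 8 fits only box 2 (and all 5 values in {2, 4, 5, 7, 8} must be used), so box 2 = 8.

8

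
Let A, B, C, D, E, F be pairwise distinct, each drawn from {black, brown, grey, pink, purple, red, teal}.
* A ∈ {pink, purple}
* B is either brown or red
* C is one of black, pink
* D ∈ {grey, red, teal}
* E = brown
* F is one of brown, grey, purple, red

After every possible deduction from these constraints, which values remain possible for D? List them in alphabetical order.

grey, teal

E has just one choice, so E = brown. Strike brown from B, F.
B's domain is down to {red}, so B = red. Remove red from D, F.
No further eliminations apply; D can still be any of grey, teal.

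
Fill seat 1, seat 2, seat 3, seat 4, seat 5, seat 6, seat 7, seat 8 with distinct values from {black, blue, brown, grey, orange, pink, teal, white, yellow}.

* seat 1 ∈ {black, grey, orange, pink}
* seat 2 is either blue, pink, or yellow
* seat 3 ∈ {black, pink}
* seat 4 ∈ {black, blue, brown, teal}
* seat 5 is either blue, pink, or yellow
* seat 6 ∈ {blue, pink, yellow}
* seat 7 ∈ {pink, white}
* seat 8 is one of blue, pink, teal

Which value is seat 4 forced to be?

The 3 variables seat 2, seat 5, seat 6 are confined to {blue, pink, yellow}, which locks those values in; drop them from seat 1, seat 3, seat 4, seat 7, seat 8.
seat 3 must be black (only option left). Remove black from seat 1, seat 4.
That leaves seat 7 = white.
seat 8 must be teal (only option left). So seat 4 can't be teal.
So seat 4 = brown.

brown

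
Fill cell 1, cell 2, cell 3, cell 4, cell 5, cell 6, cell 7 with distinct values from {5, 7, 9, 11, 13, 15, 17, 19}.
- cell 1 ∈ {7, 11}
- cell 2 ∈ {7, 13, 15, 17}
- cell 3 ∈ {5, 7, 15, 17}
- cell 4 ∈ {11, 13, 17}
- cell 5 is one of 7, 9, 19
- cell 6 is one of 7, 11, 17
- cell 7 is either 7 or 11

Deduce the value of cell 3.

cell 1 and cell 7 between them cover only {7, 11} — a naked pair. Remove those values from cell 2, cell 3, cell 4, cell 5, cell 6.
cell 6's domain is down to {17}, so cell 6 = 17. Eliminate 17 elsewhere: cell 2, cell 3, cell 4.
That leaves cell 4 = 13. So cell 2 can't be 13.
That leaves cell 2 = 15. Strike 15 from cell 3.
So cell 3 = 5.

5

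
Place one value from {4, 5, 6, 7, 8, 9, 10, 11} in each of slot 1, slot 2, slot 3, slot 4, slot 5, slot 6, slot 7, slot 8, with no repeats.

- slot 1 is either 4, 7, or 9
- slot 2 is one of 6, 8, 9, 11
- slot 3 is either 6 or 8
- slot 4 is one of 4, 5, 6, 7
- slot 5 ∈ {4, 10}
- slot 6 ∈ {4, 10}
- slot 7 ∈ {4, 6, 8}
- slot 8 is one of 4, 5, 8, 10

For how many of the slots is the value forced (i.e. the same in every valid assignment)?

4

The 8 variables draw from only 8 values {4, 5, 6, 7, 8, 9, 10, 11}, so each is used; only slot 2 can be 11, hence slot 2 = 11.
The 7 still-open variables together cover exactly {4, 5, 6, 7, 8, 9, 10} — 7 values for 7 variables — and 9 appears only in slot 1's list, so slot 1 = 9.
The 6 still-open variables together cover exactly {4, 5, 6, 7, 8, 10} — 6 values for 6 variables — and 7 appears only in slot 4's list, so slot 4 = 7.
The 5 still-open variables together cover exactly {4, 5, 6, 8, 10} — 5 values for 5 variables — and 5 appears only in slot 8's list, so slot 8 = 5.
The 2 variables slot 5 and slot 6 are confined to {4, 10}, which locks those values in; drop them from slot 7.
Determined: slot 1=9, slot 2=11, slot 4=7, slot 8=5. The other slots each still have more than one consistent value. That makes 4.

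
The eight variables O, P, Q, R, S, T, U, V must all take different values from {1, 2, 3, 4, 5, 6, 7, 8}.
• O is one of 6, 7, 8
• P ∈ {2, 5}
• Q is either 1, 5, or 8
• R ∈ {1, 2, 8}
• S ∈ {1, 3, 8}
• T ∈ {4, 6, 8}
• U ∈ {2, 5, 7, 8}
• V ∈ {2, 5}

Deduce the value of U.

7

The 8 variables together cover exactly {1, 2, 3, 4, 5, 6, 7, 8} — 8 values for 8 variables — and 3 appears only in S's list, so S = 3.
The 7 still-open variables together cover exactly {1, 2, 4, 5, 6, 7, 8} — 7 values for 7 variables — and 4 appears only in T's list, so T = 4.
The 6 still-open variables together cover exactly {1, 2, 5, 6, 7, 8} — 6 values for 6 variables — and 6 appears only in O's list, so O = 6.
Among the 5 still-open variables, 7 fits only U (and all 5 values in {1, 2, 5, 7, 8} must be used), so U = 7.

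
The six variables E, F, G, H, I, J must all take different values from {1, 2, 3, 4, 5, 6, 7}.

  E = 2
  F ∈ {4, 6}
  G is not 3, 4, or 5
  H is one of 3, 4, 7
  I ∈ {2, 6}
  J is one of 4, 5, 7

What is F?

E must be 2 (only option left). Remove 2 from G, I.
I has just one choice, so I = 6. Strike 6 from F, G.
So F = 4.

4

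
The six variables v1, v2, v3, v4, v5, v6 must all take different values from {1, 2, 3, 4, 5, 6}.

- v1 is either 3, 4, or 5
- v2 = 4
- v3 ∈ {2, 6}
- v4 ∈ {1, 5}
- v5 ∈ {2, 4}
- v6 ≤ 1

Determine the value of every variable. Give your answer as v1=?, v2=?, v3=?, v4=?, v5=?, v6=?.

v1=3, v2=4, v3=6, v4=5, v5=2, v6=1

v2 has just one choice, so v2 = 4. Strike 4 from v1, v5.
That leaves v5 = 2. Eliminate 2 elsewhere: v3.
v6's domain is down to {1}, so v6 = 1. Remove 1 from v4.
v3 must be 6 (only option left).
v4's domain is down to {5}, so v4 = 5. So v1 can't be 5.
That leaves v1 = 3.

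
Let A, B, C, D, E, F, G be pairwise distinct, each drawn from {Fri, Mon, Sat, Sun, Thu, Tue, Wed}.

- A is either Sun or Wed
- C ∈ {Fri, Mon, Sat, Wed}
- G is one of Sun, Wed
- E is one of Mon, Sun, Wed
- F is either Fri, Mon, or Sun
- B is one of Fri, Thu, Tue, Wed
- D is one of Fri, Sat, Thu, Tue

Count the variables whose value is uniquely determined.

A and G between them cover only {Sun, Wed} — a naked pair. Remove those values from B, C, E, F.
E has just one choice, so E = Mon. Eliminate Mon elsewhere: C, F.
F's domain is down to {Fri}, so F = Fri. Remove Fri from B, C, D.
C must be Sat (only option left). Strike Sat from D.
Determined: C=Sat, E=Mon, F=Fri. The other variables each still have more than one consistent value. That makes 3.

3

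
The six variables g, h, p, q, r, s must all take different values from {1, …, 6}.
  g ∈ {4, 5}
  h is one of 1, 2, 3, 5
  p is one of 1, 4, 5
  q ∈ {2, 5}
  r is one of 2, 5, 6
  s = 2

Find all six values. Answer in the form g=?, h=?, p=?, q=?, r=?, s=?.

g=4, h=3, p=1, q=5, r=6, s=2

s must be 2 (only option left). So h, q, r can't be 2.
q has just one choice, so q = 5. Strike 5 from g, h, p, r.
r has just one choice, so r = 6.
That leaves g = 4. Strike 4 from p.
p must be 1 (only option left). Eliminate 1 elsewhere: h.
h's domain is down to {3}, so h = 3.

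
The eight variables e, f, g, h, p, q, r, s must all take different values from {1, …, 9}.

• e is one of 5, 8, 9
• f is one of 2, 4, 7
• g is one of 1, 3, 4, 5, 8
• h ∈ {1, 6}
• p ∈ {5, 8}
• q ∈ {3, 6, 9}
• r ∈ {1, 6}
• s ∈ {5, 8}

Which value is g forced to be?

4

h and r share exactly the 2 values {1, 6}; by pigeonhole those values go to them, so strike 1, 6 from g, q.
The 2 variables p and s are confined to {5, 8}, which locks those values in; drop them from e, g.
e has just one choice, so e = 9. Remove 9 from q.
q's domain is down to {3}, so q = 3. Eliminate 3 elsewhere: g.
So g = 4.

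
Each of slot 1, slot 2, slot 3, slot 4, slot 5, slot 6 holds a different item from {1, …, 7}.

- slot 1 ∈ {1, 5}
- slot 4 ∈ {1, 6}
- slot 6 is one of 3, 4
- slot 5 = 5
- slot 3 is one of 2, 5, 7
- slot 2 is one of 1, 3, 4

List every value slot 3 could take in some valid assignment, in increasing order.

2, 7

slot 5 must be 5 (only option left). Remove 5 from slot 1, slot 3.
That leaves slot 1 = 1. Remove 1 from slot 2, slot 4.
That leaves slot 4 = 6.
No further eliminations apply; slot 3 can still be any of 2, 7.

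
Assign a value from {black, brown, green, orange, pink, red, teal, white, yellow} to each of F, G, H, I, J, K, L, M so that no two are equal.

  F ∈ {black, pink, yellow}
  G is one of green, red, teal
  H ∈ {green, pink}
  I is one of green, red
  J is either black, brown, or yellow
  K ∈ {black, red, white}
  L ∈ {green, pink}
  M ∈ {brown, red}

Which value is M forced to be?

brown

The 8 variables together cover exactly {black, brown, green, pink, red, teal, white, yellow} — 8 values for 8 variables — and teal appears only in G's list, so G = teal.
The 7 still-open variables draw from only 7 values {black, brown, green, pink, red, white, yellow}, so each is used; only K can be white, hence K = white.
H and L share exactly the 2 values {green, pink}; by pigeonhole those values go to them, so strike green, pink from F, I.
I must be red (only option left). Remove red from M.
So M = brown.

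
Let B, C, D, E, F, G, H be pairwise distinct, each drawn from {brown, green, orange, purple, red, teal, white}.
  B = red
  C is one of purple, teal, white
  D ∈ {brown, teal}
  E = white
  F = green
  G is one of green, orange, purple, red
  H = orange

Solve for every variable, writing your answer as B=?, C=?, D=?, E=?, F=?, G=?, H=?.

B=red, C=teal, D=brown, E=white, F=green, G=purple, H=orange

B's domain is down to {red}, so B = red. So G can't be red.
That leaves E = white. Strike white from C.
F has just one choice, so F = green. Remove green from G.
H's domain is down to {orange}, so H = orange. Strike orange from G.
That leaves G = purple. Remove purple from C.
That leaves C = teal. So D can't be teal.
D's domain is down to {brown}, so D = brown.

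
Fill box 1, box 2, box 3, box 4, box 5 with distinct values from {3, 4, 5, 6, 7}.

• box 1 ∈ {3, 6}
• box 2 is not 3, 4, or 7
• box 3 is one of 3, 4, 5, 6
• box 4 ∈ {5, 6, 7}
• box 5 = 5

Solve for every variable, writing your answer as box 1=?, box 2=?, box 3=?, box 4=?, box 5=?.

box 5 must be 5 (only option left). Eliminate 5 elsewhere: box 2, box 3, box 4.
box 2 has just one choice, so box 2 = 6. Eliminate 6 elsewhere: box 1, box 3, box 4.
box 4 must be 7 (only option left).
That leaves box 1 = 3. Eliminate 3 elsewhere: box 3.
box 3 has just one choice, so box 3 = 4.

box 1=3, box 2=6, box 3=4, box 4=7, box 5=5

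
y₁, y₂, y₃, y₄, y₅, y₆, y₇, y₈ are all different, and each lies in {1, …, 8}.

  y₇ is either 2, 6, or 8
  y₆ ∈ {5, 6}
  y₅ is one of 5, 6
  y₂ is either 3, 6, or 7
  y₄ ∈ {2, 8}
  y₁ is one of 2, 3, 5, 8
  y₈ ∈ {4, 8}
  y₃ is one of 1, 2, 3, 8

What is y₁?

The 8 variables together cover exactly {1, 2, 3, 4, 5, 6, 7, 8} — 8 values for 8 variables — and 1 appears only in y₃'s list, so y₃ = 1.
The 7 still-open variables draw from only 7 values {2, 3, 4, 5, 6, 7, 8}, so each is used; only y₈ can be 4, hence y₈ = 4.
Among the 6 still-open variables, 7 fits only y₂ (and all 6 values in {2, 3, 5, 6, 7, 8} must be used), so y₂ = 7.
Among the 5 still-open variables, 3 fits only y₁ (and all 5 values in {2, 3, 5, 6, 8} must be used), so y₁ = 3.

3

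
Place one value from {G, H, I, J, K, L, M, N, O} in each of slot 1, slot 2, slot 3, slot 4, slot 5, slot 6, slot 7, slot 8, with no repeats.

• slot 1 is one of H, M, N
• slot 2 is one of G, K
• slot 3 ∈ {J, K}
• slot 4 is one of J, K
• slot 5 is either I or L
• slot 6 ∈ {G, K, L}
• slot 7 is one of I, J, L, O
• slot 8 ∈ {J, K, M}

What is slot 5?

The 2 variables slot 3 and slot 4 are confined to {J, K}, which locks those values in; drop them from slot 2, slot 6, slot 7, slot 8.
slot 2 must be G (only option left). Strike G from slot 6.
slot 6 has just one choice, so slot 6 = L. Remove L from slot 5, slot 7.
So slot 5 = I.

I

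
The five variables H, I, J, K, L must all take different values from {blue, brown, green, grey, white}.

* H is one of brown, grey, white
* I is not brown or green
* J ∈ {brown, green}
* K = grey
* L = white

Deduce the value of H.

brown

K's domain is down to {grey}, so K = grey. Remove grey from H, I.
That leaves L = white. So H, I can't be white.
So H = brown.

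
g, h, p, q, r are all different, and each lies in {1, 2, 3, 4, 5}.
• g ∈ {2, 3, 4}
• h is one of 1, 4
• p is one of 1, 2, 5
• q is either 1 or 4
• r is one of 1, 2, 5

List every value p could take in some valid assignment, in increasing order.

2, 5

The 5 variables draw from only 5 values {1, 2, 3, 4, 5}, so each is used; only g can be 3, hence g = 3.
h and q share exactly the 2 values {1, 4}; by pigeonhole those values go to them, so strike 1, 4 from p, r.
No further eliminations apply; p can still be any of 2, 5.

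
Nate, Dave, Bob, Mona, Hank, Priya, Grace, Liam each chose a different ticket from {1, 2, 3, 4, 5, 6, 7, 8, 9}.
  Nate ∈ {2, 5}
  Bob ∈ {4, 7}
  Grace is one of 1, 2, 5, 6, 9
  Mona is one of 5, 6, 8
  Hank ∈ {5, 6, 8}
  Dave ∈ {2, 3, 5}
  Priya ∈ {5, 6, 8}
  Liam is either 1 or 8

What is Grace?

Mona, Hank, Priya share exactly the 3 values {5, 6, 8}; by pigeonhole those values go to them, so strike 5, 6, 8 from Nate, Dave, Grace, Liam.
Nate's domain is down to {2}, so Nate = 2. Eliminate 2 elsewhere: Dave, Grace.
Dave has just one choice, so Dave = 3.
Liam's domain is down to {1}, so Liam = 1. Remove 1 from Grace.
So Grace = 9.

9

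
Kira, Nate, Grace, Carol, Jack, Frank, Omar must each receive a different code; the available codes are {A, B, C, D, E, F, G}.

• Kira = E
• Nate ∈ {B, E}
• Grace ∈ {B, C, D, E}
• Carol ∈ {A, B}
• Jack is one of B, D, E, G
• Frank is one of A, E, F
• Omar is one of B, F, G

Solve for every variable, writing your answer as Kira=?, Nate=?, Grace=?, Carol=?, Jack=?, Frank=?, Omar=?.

Kira must be E (only option left). Remove E from Nate, Grace, Jack, Frank.
Nate must be B (only option left). So Grace, Carol, Jack, Omar can't be B.
Carol must be A (only option left). Eliminate A elsewhere: Frank.
Frank has just one choice, so Frank = F. Strike F from Omar.
Omar must be G (only option left). Eliminate G elsewhere: Jack.
That leaves Jack = D. Remove D from Grace.
Grace has just one choice, so Grace = C.

Kira=E, Nate=B, Grace=C, Carol=A, Jack=D, Frank=F, Omar=G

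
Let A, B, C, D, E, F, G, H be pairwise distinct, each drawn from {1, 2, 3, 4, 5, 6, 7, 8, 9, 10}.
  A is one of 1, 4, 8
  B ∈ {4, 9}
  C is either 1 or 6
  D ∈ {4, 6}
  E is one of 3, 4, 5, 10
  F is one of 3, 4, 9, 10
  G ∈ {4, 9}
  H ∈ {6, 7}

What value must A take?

8

The 2 variables B and G are confined to {4, 9}, which locks those values in; drop them from A, D, E, F.
D must be 6 (only option left). Remove 6 from C, H.
H's domain is down to {7}, so H = 7.
C's domain is down to {1}, so C = 1. Strike 1 from A.
So A = 8.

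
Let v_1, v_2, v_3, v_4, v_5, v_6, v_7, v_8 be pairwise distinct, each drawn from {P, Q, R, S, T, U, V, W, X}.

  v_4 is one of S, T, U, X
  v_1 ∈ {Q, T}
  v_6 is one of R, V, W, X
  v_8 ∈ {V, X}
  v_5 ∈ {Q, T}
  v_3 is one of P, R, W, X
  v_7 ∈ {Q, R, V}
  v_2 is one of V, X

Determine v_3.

P

v_1 and v_5 share exactly the 2 values {Q, T}; by pigeonhole those values go to them, so strike Q, T from v_4, v_7.
v_2 and v_8 share exactly the 2 values {V, X}; by pigeonhole those values go to them, so strike V, X from v_3, v_4, v_6, v_7.
v_7 must be R (only option left). Eliminate R elsewhere: v_3, v_6.
v_6 has just one choice, so v_6 = W. Strike W from v_3.
So v_3 = P.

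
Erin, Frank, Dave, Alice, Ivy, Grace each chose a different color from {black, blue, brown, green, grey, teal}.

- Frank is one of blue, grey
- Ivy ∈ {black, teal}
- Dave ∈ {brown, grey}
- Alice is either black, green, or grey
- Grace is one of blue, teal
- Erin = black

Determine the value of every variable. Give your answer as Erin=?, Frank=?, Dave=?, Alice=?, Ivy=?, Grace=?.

Erin must be black (only option left). Strike black from Alice, Ivy.
Ivy has just one choice, so Ivy = teal. Eliminate teal elsewhere: Grace.
That leaves Grace = blue. Eliminate blue elsewhere: Frank.
Frank has just one choice, so Frank = grey. Strike grey from Dave, Alice.
That leaves Dave = brown.
Alice's domain is down to {green}, so Alice = green.

Erin=black, Frank=grey, Dave=brown, Alice=green, Ivy=teal, Grace=blue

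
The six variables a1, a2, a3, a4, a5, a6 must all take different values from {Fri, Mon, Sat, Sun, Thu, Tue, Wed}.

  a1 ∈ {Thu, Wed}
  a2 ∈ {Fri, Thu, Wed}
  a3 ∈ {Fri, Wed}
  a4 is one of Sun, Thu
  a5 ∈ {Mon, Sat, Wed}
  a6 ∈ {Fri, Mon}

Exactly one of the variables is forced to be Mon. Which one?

The 6 variables draw from only 6 values {Fri, Mon, Sat, Sun, Thu, Wed}, so each is used; only a5 can be Sat, hence a5 = Sat.
Among the 5 still-open variables, Mon fits only a6 (and all 5 values in {Fri, Mon, Sun, Thu, Wed} must be used), so a6 = Mon.

a6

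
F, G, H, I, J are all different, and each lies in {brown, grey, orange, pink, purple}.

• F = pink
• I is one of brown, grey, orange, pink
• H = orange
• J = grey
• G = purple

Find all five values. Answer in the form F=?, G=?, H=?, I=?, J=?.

F has just one choice, so F = pink. Eliminate pink elsewhere: I.
G must be purple (only option left).
H has just one choice, so H = orange. Strike orange from I.
J must be grey (only option left). Strike grey from I.
I's domain is down to {brown}, so I = brown.

F=pink, G=purple, H=orange, I=brown, J=grey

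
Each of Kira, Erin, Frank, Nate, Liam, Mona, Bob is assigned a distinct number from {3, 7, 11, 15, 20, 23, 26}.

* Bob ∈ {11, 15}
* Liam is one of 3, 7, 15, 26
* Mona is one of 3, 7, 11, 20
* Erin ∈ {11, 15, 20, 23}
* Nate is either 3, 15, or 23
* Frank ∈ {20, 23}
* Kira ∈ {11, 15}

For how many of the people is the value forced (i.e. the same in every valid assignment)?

3

The 7 variables together cover exactly {3, 7, 11, 15, 20, 23, 26} — 7 values for 7 variables — and 26 appears only in Liam's list, so Liam = 26.
The 6 still-open variables draw from only 6 values {3, 7, 11, 15, 20, 23}, so each is used; only Mona can be 7, hence Mona = 7.
The 5 still-open variables together cover exactly {3, 11, 15, 20, 23} — 5 values for 5 variables — and 3 appears only in Nate's list, so Nate = 3.
The 2 variables Kira and Bob are confined to {11, 15}, which locks those values in; drop them from Erin.
Determined: Nate=3, Liam=26, Mona=7. The other people each still have more than one consistent value. That makes 3.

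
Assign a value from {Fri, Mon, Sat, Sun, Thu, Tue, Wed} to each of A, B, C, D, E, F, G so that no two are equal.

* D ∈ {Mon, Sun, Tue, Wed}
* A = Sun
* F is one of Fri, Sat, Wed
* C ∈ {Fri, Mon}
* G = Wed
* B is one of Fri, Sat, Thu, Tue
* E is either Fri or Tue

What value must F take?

Sat

A must be Sun (only option left). So D can't be Sun.
G's domain is down to {Wed}, so G = Wed. So D, F can't be Wed.
The 5 still-open variables together cover exactly {Fri, Mon, Sat, Thu, Tue} — 5 values for 5 variables — and Thu appears only in B's list, so B = Thu.
The 4 still-open variables draw from only 4 values {Fri, Mon, Sat, Tue}, so each is used; only F can be Sat, hence F = Sat.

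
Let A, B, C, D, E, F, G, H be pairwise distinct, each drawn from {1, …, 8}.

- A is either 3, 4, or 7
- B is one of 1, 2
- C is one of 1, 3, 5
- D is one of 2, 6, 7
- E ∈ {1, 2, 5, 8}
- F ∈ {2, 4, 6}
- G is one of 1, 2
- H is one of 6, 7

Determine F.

4

The 8 variables together cover exactly {1, 2, 3, 4, 5, 6, 7, 8} — 8 values for 8 variables — and 8 appears only in E's list, so E = 8.
Among the 7 still-open variables, 5 fits only C (and all 7 values in {1, 2, 3, 4, 5, 6, 7} must be used), so C = 5.
Among the 6 still-open variables, 3 fits only A (and all 6 values in {1, 2, 3, 4, 6, 7} must be used), so A = 3.
The 5 still-open variables together cover exactly {1, 2, 4, 6, 7} — 5 values for 5 variables — and 4 appears only in F's list, so F = 4.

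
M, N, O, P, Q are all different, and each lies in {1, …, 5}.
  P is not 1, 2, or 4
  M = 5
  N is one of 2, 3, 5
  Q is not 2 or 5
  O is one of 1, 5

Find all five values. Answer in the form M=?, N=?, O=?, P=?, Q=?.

M must be 5 (only option left). Remove 5 from N, O, P.
That leaves O = 1. Remove 1 from Q.
P has just one choice, so P = 3. Strike 3 from N, Q.
Q's domain is down to {4}, so Q = 4.
N's domain is down to {2}, so N = 2.

M=5, N=2, O=1, P=3, Q=4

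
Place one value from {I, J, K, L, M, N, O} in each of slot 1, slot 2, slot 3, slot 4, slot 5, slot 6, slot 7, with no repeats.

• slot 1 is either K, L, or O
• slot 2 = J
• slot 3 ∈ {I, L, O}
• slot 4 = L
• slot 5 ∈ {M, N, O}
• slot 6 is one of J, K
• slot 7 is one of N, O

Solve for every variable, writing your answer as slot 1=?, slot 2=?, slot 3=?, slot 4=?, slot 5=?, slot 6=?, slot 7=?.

slot 1=O, slot 2=J, slot 3=I, slot 4=L, slot 5=M, slot 6=K, slot 7=N

slot 2 must be J (only option left). Strike J from slot 6.
That leaves slot 4 = L. So slot 1, slot 3 can't be L.
slot 6's domain is down to {K}, so slot 6 = K. Strike K from slot 1.
That leaves slot 1 = O. So slot 3, slot 5, slot 7 can't be O.
slot 3 must be I (only option left).
slot 7's domain is down to {N}, so slot 7 = N. Eliminate N elsewhere: slot 5.
slot 5 has just one choice, so slot 5 = M.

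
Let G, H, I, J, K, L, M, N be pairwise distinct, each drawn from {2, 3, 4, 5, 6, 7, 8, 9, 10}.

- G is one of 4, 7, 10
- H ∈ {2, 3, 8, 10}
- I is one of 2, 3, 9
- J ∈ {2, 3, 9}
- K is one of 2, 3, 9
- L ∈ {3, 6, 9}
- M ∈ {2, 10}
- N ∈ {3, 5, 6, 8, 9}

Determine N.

5

I, J, K between them cover only {2, 3, 9} — a naked triple. Remove those values from H, L, M, N.
L has just one choice, so L = 6. Eliminate 6 elsewhere: N.
M's domain is down to {10}, so M = 10. So G, H can't be 10.
H must be 8 (only option left). Remove 8 from N.
So N = 5.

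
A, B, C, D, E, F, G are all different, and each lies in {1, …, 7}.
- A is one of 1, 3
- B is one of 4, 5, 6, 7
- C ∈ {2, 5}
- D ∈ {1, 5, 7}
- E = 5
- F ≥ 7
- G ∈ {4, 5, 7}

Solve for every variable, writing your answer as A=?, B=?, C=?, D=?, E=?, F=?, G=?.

A=3, B=6, C=2, D=1, E=5, F=7, G=4

E must be 5 (only option left). Strike 5 from B, C, D, G.
F's domain is down to {7}, so F = 7. Eliminate 7 elsewhere: B, D, G.
G has just one choice, so G = 4. Remove 4 from B.
B has just one choice, so B = 6.
That leaves C = 2.
D has just one choice, so D = 1. Remove 1 from A.
That leaves A = 3.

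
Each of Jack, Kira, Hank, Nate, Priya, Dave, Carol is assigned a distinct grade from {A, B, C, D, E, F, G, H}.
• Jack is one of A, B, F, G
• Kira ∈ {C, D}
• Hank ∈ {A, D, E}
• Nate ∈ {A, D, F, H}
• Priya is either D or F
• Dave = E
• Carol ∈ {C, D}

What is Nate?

H

Dave has just one choice, so Dave = E. Remove E from Hank.
Kira and Carol share exactly the 2 values {C, D}; by pigeonhole those values go to them, so strike C, D from Hank, Nate, Priya.
That leaves Hank = A. Eliminate A elsewhere: Jack, Nate.
Priya's domain is down to {F}, so Priya = F. Remove F from Jack, Nate.
So Nate = H.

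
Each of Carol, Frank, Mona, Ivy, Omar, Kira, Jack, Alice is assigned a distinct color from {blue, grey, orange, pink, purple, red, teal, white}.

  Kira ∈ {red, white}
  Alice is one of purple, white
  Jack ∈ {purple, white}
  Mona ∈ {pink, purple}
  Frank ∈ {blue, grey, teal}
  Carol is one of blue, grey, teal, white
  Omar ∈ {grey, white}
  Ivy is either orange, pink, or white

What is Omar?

grey

The 8 variables together cover exactly {blue, grey, orange, pink, purple, red, teal, white} — 8 values for 8 variables — and orange appears only in Ivy's list, so Ivy = orange.
The 7 still-open variables draw from only 7 values {blue, grey, pink, purple, red, teal, white}, so each is used; only Mona can be pink, hence Mona = pink.
The 6 still-open variables together cover exactly {blue, grey, purple, red, teal, white} — 6 values for 6 variables — and red appears only in Kira's list, so Kira = red.
The 2 variables Jack and Alice are confined to {purple, white}, which locks those values in; drop them from Carol, Omar.
So Omar = grey.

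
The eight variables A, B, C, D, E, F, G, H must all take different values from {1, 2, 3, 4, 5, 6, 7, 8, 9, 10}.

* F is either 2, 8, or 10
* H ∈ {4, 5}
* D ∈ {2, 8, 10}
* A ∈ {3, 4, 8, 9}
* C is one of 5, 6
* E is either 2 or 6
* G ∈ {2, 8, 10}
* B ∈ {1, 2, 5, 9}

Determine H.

4

D, F, G share exactly the 3 values {2, 8, 10}; by pigeonhole those values go to them, so strike 2, 8, 10 from A, B, E.
E must be 6 (only option left). Remove 6 from C.
C's domain is down to {5}, so C = 5. Strike 5 from B, H.
So H = 4.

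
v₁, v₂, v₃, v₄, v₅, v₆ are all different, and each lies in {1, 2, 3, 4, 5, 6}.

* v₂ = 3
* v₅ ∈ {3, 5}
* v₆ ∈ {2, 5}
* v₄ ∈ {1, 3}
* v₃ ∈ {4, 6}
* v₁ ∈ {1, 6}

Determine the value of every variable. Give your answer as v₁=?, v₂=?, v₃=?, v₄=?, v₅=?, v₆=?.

v₁=6, v₂=3, v₃=4, v₄=1, v₅=5, v₆=2

v₂'s domain is down to {3}, so v₂ = 3. So v₄, v₅ can't be 3.
That leaves v₄ = 1. So v₁ can't be 1.
v₅ has just one choice, so v₅ = 5. Strike 5 from v₆.
v₆ must be 2 (only option left).
v₁ has just one choice, so v₁ = 6. Remove 6 from v₃.
v₃'s domain is down to {4}, so v₃ = 4.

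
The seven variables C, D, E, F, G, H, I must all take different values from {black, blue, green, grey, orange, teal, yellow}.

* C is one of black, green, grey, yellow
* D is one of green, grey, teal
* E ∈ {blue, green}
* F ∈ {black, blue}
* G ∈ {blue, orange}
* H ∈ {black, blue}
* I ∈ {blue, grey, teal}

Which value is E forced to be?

The 7 variables draw from only 7 values {black, blue, green, grey, orange, teal, yellow}, so each is used; only G can be orange, hence G = orange.
Among the 6 still-open variables, yellow fits only C (and all 6 values in {black, blue, green, grey, teal, yellow} must be used), so C = yellow.
F and H between them cover only {black, blue} — a naked pair. Remove those values from E, I.
So E = green.

green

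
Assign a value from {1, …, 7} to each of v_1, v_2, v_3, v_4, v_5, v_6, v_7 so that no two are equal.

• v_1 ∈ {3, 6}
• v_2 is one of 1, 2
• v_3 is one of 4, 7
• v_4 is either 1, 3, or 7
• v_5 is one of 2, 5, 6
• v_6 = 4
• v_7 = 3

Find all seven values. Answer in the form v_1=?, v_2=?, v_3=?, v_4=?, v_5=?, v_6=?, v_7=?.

v_6 has just one choice, so v_6 = 4. Remove 4 from v_3.
That leaves v_7 = 3. Remove 3 from v_1, v_4.
That leaves v_1 = 6. Strike 6 from v_5.
v_3 must be 7 (only option left). Eliminate 7 elsewhere: v_4.
That leaves v_4 = 1. Remove 1 from v_2.
v_2 must be 2 (only option left). Eliminate 2 elsewhere: v_5.
v_5 has just one choice, so v_5 = 5.

v_1=6, v_2=2, v_3=7, v_4=1, v_5=5, v_6=4, v_7=3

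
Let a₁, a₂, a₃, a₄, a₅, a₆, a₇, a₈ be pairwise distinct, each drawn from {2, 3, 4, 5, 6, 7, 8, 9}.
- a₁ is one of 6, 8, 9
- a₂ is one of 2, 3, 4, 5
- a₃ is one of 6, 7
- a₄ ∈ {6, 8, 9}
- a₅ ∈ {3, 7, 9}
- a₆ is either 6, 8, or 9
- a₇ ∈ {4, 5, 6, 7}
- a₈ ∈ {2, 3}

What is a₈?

2

a₁, a₄, a₆ between them cover only {6, 8, 9} — a naked triple. Remove those values from a₃, a₅, a₇.
a₃ must be 7 (only option left). So a₅, a₇ can't be 7.
a₅ must be 3 (only option left). So a₂, a₈ can't be 3.
So a₈ = 2.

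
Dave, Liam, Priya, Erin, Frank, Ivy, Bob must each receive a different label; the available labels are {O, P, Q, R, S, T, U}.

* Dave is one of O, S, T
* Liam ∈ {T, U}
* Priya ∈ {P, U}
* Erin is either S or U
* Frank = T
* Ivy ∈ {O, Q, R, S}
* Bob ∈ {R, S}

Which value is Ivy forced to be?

Frank must be T (only option left). Strike T from Dave, Liam.
Liam must be U (only option left). Strike U from Priya, Erin.
Priya must be P (only option left).
That leaves Erin = S. Eliminate S elsewhere: Dave, Ivy, Bob.
Bob's domain is down to {R}, so Bob = R. Remove R from Ivy.
Dave has just one choice, so Dave = O. Remove O from Ivy.
So Ivy = Q.

Q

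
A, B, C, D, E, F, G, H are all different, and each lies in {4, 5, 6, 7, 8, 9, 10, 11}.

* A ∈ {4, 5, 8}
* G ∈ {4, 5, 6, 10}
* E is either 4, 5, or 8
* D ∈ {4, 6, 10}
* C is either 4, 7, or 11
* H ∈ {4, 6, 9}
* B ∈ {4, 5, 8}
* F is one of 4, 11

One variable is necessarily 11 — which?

F

The 8 variables draw from only 8 values {4, 5, 6, 7, 8, 9, 10, 11}, so each is used; only C can be 7, hence C = 7.
The 7 still-open variables together cover exactly {4, 5, 6, 8, 9, 10, 11} — 7 values for 7 variables — and 9 appears only in H's list, so H = 9.
The 6 still-open variables together cover exactly {4, 5, 6, 8, 10, 11} — 6 values for 6 variables — and 11 appears only in F's list, so F = 11.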